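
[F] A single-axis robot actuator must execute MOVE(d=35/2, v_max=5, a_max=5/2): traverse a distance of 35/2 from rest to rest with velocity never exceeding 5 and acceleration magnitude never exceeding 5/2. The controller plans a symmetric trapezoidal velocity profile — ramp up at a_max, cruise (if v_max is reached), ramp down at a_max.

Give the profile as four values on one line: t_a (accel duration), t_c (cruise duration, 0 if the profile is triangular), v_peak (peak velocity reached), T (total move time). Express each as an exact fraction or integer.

t_a=2 t_c=3/2 v_peak=5 T=11/2

vₘ²/aₘ = 5²/(5/2) = 10
35/2 ≥ 10 ⇒ cruise phase
t_a = 5/(5/2) = 2; v_peak = 5
d_cruise = 35/2 − 10 = 15/2; t_c = (15/2)/5 = 3/2
T = 2·2 + 3/2 = 11/2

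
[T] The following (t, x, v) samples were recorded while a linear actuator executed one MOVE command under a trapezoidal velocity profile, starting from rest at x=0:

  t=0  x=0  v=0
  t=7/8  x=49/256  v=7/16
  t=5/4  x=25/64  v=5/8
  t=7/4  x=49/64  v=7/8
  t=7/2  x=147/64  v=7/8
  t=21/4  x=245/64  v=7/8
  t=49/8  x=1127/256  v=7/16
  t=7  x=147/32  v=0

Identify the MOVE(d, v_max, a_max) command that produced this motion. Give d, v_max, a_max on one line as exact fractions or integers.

d=147/32 v_max=7/8 a_max=1/2

final state: t=7, x=147/32, v=0 → d = 147/32
a_max = (7/16−0)/(7/8−0) = 1/2
max v = 7/8 over t∈[7/4,21/4] → v_max = 7/8
check: 7/8·(7/4+7/2) = 147/32 ✓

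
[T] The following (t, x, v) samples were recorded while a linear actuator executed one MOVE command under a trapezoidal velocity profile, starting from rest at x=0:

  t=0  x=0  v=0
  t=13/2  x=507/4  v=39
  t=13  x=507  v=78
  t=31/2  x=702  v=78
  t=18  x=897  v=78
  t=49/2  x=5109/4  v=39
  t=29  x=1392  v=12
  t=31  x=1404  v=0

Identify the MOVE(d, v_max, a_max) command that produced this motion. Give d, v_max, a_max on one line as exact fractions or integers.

final state: t=31, x=1404, v=0 → d = 1404
a_max = (39−0)/(13/2−0) = 6
max v = 78 over t∈[13,18] → v_max = 78
check: 78·(13+5) = 1404 ✓

d=1404 v_max=78 a_max=6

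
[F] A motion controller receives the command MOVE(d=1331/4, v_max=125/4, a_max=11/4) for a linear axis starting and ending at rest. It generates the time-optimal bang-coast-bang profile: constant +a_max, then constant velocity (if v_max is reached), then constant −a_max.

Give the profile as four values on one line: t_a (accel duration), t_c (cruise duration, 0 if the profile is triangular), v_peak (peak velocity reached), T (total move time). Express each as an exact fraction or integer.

t_a=11 t_c=0 v_peak=121/4 T=22

vₘ²/aₘ = (125/4)²/(11/4) = 15625/44
1331/4 < 15625/44 so t_c = 0
v_peak = √(1331/4·11/4) = √(14641/16) = 121/4
t_a = (121/4)/(11/4) = 11; t_c = 0
T = 2·11 = 22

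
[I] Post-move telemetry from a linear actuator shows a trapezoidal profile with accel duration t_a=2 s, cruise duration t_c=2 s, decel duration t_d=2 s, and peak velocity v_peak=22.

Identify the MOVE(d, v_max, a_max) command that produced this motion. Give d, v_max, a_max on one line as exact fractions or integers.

a_max = 22/2 = 11
d_a = ½·22·2 = 22; d_c = 22·2 = 44
d = 2·22 + 44 = 88
t_c = 2 > 0 ⇒ limit active, v_max = 22

d=88 v_max=22 a_max=11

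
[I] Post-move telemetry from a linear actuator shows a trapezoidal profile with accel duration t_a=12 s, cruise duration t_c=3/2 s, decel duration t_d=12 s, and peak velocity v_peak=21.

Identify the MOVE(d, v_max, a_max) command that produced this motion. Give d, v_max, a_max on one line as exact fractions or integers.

a_max = 21/12 = 7/4
d_a = ½·21·12 = 126; d_c = 21·3/2 = 63/2
d = 2·126 + 63/2 = 567/2
t_c = 3/2 > 0 so v_max = 21

d=567/2 v_max=21 a_max=7/4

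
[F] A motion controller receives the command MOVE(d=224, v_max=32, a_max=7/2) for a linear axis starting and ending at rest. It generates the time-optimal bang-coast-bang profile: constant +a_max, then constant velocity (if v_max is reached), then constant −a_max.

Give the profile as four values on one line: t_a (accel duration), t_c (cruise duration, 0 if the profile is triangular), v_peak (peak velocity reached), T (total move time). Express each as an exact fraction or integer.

v_max²/a_max = 32²/(7/2) = 2048/7
224 < 2048/7 so t_c = 0
v_peak = √(224·7/2) = √784 = 28
t_a = 28/(7/2) = 8; t_c = 0
T = 2·8 = 16

t_a=8 t_c=0 v_peak=28 T=16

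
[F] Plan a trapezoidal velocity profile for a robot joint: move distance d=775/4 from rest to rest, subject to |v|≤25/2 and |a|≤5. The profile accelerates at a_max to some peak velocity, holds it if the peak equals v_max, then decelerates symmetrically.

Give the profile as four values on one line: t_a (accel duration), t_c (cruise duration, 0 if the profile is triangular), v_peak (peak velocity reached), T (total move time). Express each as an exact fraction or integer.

t_a=5/2 t_c=13 v_peak=25/2 T=18

v_max²/a_max = (25/2)²/5 = 125/4
775/4 ≥ 125/4 ⇒ cruise phase
t_a = (25/2)/5 = 5/2; v_peak = 25/2
d_cruise = 775/4 − 125/4 = 325/2; t_c = (325/2)/(25/2) = 13
T = 2·5/2 + 13 = 18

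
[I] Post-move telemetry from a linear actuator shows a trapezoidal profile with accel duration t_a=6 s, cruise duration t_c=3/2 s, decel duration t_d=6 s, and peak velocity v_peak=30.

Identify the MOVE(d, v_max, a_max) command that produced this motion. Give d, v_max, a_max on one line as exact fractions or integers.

a_max = 30/6 = 5
d_a = ½·30·6 = 90; d_c = 30·3/2 = 45
d = 2·90 + 45 = 225
t_c = 3/2 > 0 ⇒ limit active, v_max = 30

d=225 v_max=30 a_max=5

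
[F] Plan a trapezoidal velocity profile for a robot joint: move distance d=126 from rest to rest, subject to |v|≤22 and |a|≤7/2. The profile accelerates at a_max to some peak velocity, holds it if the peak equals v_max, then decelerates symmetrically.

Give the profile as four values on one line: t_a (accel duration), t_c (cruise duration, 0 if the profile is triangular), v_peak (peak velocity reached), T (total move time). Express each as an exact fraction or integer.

(v_max)²/a_max = 22²/(7/2) = 968/7
126 < 968/7 so t_c = 0
v_peak = √(126·7/2) = √441 = 21
t_a = 21/(7/2) = 6; t_c = 0
T = 2·6 = 12

t_a=6 t_c=0 v_peak=21 T=12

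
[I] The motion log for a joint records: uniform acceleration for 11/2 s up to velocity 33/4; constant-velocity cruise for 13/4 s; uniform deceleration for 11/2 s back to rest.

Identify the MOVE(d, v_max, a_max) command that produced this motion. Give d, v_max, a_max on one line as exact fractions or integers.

a_max = (33/4)/(11/2) = 3/2
d_a = ½·33/4·11/2 = 363/16; d_c = 33/4·13/4 = 429/16
d = 2·363/16 + 429/16 = 1155/16
t_c = 13/4 > 0 so v_max = 33/4

d=1155/16 v_max=33/4 a_max=3/2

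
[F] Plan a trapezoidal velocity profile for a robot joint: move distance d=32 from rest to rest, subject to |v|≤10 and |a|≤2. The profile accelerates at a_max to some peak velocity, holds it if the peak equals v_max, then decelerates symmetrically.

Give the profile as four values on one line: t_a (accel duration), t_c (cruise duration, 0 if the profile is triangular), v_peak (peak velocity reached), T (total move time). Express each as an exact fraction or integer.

t_a=4 t_c=0 v_peak=8 T=8

(v_max)²/a_max = 10²/2 = 50
32 < 50 ⇒ no cruise
v_peak = √(32·2) = √64 = 8
t_a = 8/2 = 4; t_c = 0
T = 2·4 = 8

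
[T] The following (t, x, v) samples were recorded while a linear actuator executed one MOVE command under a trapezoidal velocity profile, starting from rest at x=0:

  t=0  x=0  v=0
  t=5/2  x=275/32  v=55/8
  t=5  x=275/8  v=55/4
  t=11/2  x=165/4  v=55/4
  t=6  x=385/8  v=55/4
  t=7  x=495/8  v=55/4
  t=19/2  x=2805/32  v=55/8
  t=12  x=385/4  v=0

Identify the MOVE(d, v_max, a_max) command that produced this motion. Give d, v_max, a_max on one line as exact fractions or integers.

d=385/4 v_max=55/4 a_max=11/4

final state: t=12, x=385/4, v=0 → d = 385/4
a_max = (55/8−0)/(5/2−0) = 11/4
max v = 55/4 over t∈[5,7] → v_max = 55/4
check: 55/4·(5+2) = 385/4 ✓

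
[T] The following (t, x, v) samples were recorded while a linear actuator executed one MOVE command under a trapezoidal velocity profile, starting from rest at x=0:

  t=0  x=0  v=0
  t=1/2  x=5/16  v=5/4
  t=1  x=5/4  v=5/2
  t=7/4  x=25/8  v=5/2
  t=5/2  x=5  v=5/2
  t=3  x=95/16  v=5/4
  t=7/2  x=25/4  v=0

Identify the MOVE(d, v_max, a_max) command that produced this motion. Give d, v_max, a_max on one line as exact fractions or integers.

final state: t=7/2, x=25/4, v=0 → d = 25/4
a_max = (5/4−0)/(1/2−0) = 5/2
max v = 5/2 over t∈[1,5/2] → v_max = 5/2
check: 5/2·(1+3/2) = 25/4 ✓

d=25/4 v_max=5/2 a_max=5/2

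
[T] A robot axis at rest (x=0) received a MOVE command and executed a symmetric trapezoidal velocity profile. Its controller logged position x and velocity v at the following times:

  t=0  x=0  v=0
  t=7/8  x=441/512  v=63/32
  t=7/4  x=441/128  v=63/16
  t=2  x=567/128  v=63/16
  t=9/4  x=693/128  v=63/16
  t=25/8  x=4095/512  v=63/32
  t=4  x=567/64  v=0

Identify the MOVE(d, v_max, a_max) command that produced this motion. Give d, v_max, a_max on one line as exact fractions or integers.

d=567/64 v_max=63/16 a_max=9/4

final state: t=4, x=567/64, v=0 → d = 567/64
a_max = (63/32−0)/(7/8−0) = 9/4
max v = 63/16 over t∈[7/4,9/4] → v_max = 63/16
check: 63/16·(7/4+1/2) = 567/64 ✓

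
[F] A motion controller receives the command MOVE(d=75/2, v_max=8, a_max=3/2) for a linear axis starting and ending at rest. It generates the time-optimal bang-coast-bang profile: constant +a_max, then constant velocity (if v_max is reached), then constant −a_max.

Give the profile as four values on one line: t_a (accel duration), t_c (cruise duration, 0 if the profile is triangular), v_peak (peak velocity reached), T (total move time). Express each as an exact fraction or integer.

v_max²/a_max = 8²/(3/2) = 128/3
75/2 < 128/3 so t_c = 0
v_peak = √(75/2·3/2) = √(225/4) = 15/2
t_a = (15/2)/(3/2) = 5; t_c = 0
T = 2·5 = 10

t_a=5 t_c=0 v_peak=15/2 T=10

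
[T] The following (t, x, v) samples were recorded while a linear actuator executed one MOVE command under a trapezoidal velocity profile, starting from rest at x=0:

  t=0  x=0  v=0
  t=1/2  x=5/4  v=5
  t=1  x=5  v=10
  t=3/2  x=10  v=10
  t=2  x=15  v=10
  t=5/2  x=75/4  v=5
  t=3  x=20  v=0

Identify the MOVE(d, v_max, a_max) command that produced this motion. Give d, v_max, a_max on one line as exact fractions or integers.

final state: t=3, x=20, v=0 → d = 20
a_max = (5−0)/(1/2−0) = 10
max v = 10 over t∈[1,2] → v_max = 10
check: 10·(1+1) = 20 ✓

d=20 v_max=10 a_max=10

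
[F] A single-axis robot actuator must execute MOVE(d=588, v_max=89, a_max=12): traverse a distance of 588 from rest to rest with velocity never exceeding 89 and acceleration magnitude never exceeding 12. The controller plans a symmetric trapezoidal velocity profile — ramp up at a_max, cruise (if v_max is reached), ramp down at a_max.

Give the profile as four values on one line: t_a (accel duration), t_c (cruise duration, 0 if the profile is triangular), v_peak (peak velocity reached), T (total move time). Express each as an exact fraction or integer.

vₘ²/aₘ = 89²/12 = 7921/12
588 < 7921/12 → triangular
v_peak = √(588·12) = √7056 = 84
t_a = 84/12 = 7; t_c = 0
T = 2·7 = 14

t_a=7 t_c=0 v_peak=84 T=14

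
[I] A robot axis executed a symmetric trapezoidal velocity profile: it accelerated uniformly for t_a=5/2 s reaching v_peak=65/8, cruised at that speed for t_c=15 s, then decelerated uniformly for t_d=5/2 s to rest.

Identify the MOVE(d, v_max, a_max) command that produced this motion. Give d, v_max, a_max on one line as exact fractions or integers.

a_max = (65/8)/(5/2) = 13/4
d_a = ½·65/8·5/2 = 325/32; d_c = 65/8·15 = 975/8
d = 2·325/32 + 975/8 = 2275/16
t_c = 15 > 0 → v_max = v_peak = 65/8

d=2275/16 v_max=65/8 a_max=13/4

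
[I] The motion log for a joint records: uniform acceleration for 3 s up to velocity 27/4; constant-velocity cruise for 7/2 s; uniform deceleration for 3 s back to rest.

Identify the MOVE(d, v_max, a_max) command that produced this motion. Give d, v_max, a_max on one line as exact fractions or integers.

d=351/8 v_max=27/4 a_max=9/4

a_max = (27/4)/3 = 9/4
d_a = ½·27/4·3 = 81/8; d_c = 27/4·7/2 = 189/8
d = 2·81/8 + 189/8 = 351/8
t_c = 7/2 > 0 so v_max = 27/4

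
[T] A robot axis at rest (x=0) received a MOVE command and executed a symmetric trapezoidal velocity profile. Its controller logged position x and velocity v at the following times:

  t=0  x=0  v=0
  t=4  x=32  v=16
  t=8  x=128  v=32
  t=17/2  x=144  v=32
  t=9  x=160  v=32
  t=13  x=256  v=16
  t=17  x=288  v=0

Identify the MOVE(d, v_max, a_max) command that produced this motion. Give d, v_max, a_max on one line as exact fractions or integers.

final state: t=17, x=288, v=0 → d = 288
a_max = (16−0)/(4−0) = 4
max v = 32 over t∈[8,9] → v_max = 32
check: 32·(8+1) = 288 ✓

d=288 v_max=32 a_max=4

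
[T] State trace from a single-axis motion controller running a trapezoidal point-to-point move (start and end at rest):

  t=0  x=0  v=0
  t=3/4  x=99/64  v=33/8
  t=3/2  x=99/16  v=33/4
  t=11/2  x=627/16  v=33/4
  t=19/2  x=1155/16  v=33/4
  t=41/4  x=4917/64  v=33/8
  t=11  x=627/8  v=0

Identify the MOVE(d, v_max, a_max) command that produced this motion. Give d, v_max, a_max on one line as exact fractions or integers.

final state: t=11, x=627/8, v=0 → d = 627/8
a_max = (33/8−0)/(3/4−0) = 11/2
max v = 33/4 over t∈[3/2,19/2] → v_max = 33/4
check: 33/4·(3/2+8) = 627/8 ✓

d=627/8 v_max=33/4 a_max=11/2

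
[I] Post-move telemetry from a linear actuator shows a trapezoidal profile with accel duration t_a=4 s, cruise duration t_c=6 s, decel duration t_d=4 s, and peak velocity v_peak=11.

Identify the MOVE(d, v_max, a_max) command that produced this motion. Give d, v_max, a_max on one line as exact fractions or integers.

a_max = 11/4
d_a = ½·11·4 = 22; d_c = 11·6 = 66
d = 2·22 + 66 = 110
t_c = 6 > 0 so v_max = 11

d=110 v_max=11 a_max=11/4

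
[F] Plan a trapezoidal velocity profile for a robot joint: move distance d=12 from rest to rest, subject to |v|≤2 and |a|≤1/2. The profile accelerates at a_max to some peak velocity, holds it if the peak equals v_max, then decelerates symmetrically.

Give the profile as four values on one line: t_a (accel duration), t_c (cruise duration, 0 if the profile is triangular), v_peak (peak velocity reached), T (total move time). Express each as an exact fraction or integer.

t_a=4 t_c=2 v_peak=2 T=10

v_max²/a_max = 2²/(1/2) = 8
12 ≥ 8 → trapezoidal
t_a = 2/(1/2) = 4; v_peak = 2
d_cruise = 12 − 8 = 4; t_c = 4/2 = 2
T = 2·4 + 2 = 10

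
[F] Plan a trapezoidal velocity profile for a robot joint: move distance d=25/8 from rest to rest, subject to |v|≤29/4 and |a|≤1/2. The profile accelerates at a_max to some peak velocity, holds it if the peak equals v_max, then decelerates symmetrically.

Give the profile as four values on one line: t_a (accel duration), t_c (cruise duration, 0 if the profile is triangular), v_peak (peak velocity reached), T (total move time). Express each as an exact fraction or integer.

t_a=5/2 t_c=0 v_peak=5/4 T=5

v_max²/a_max = (29/4)²/(1/2) = 841/8
25/8 < 841/8 so t_c = 0
v_peak = √(25/8·1/2) = √(25/16) = 5/4
t_a = (5/4)/(1/2) = 5/2; t_c = 0
T = 2·5/2 = 5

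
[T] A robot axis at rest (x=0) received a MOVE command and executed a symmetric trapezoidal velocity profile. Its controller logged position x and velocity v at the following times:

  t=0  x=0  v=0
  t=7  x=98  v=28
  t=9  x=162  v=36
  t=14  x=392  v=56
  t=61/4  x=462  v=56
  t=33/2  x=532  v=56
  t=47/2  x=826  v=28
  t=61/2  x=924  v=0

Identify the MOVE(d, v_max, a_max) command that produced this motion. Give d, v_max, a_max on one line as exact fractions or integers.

d=924 v_max=56 a_max=4

final state: t=61/2, x=924, v=0 → d = 924
a_max = (28−0)/(7−0) = 4
max v = 56 over t∈[14,33/2] → v_max = 56
check: 56·(14+5/2) = 924 ✓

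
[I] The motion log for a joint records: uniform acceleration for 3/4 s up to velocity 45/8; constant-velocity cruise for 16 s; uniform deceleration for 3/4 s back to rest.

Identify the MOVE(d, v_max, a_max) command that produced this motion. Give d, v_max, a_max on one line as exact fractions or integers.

d=3015/32 v_max=45/8 a_max=15/2

a_max = (45/8)/(3/4) = 15/2
d_a = ½·45/8·3/4 = 135/64; d_c = 45/8·16 = 90
d = 2·135/64 + 90 = 3015/32
t_c = 16 > 0 so v_max = 45/8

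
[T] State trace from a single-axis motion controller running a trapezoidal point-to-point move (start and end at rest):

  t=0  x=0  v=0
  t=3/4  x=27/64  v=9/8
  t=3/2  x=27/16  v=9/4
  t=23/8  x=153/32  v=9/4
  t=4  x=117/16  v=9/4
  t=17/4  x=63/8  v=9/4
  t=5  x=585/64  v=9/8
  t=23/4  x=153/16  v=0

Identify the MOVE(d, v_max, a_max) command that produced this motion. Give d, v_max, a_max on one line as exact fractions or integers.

final state: t=23/4, x=153/16, v=0 → d = 153/16
a_max = (9/8−0)/(3/4−0) = 3/2
max v = 9/4 over t∈[3/2,17/4] → v_max = 9/4
check: 9/4·(3/2+11/4) = 153/16 ✓

d=153/16 v_max=9/4 a_max=3/2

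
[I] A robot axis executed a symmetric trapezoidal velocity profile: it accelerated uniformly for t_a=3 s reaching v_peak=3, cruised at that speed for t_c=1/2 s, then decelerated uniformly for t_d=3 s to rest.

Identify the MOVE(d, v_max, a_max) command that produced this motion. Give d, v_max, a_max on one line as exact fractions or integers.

d=21/2 v_max=3 a_max=1

a_max = 3/3 = 1
d_a = ½·3·3 = 9/2; d_c = 3·1/2 = 3/2
d = 2·9/2 + 3/2 = 21/2
t_c = 1/2 > 0 so v_max = 3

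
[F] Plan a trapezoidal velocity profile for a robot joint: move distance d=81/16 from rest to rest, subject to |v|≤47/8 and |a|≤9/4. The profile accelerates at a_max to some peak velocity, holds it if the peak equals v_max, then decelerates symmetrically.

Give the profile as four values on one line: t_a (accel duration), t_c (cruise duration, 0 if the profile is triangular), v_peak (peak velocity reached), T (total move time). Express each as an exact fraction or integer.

t_a=3/2 t_c=0 v_peak=27/8 T=3

(v_max)²/a_max = (47/8)²/(9/4) = 2209/144
81/16 < 2209/144 ⇒ no cruise
v_peak = √(81/16·9/4) = √(729/64) = 27/8
t_a = (27/8)/(9/4) = 3/2; t_c = 0
T = 2·3/2 = 3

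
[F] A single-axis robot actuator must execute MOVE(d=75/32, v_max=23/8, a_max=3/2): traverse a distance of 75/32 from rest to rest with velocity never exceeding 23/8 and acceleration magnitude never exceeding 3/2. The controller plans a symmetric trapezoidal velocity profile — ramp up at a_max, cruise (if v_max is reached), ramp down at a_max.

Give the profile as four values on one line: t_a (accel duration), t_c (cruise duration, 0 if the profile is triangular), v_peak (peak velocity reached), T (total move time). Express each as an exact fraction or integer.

t_a=5/4 t_c=0 v_peak=15/8 T=5/2

vₘ²/aₘ = (23/8)²/(3/2) = 529/96
75/32 < 529/96 so t_c = 0
v_peak = √(75/32·3/2) = √(225/64) = 15/8
t_a = (15/8)/(3/2) = 5/4; t_c = 0
T = 2·5/4 = 5/2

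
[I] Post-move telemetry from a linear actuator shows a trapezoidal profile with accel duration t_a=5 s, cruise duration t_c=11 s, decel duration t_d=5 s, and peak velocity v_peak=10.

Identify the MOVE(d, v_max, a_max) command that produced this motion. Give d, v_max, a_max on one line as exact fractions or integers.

a_max = 10/5 = 2
d_a = ½·10·5 = 25; d_c = 10·11 = 110
d = 2·25 + 110 = 160
t_c = 11 > 0 ⇒ limit active, v_max = 10

d=160 v_max=10 a_max=2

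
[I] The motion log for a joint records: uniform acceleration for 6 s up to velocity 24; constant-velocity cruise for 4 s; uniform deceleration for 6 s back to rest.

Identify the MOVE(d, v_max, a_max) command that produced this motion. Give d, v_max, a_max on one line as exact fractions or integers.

a_max = 24/6 = 4
d_a = ½·24·6 = 72; d_c = 24·4 = 96
d = 2·72 + 96 = 240
t_c = 4 > 0 so v_max = 24

d=240 v_max=24 a_max=4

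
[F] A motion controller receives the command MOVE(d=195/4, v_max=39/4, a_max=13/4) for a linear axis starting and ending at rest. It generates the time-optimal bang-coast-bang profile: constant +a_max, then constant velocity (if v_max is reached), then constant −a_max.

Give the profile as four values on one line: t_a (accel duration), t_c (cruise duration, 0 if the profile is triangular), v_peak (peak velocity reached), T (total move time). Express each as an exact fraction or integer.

t_a=3 t_c=2 v_peak=39/4 T=8

v_max²/a_max = (39/4)²/(13/4) = 117/4
195/4 ≥ 117/4 ⇒ cruise phase
t_a = (39/4)/(13/4) = 3; v_peak = 39/4
d_cruise = 195/4 − 117/4 = 39/2; t_c = (39/2)/(39/4) = 2
T = 2·3 + 2 = 8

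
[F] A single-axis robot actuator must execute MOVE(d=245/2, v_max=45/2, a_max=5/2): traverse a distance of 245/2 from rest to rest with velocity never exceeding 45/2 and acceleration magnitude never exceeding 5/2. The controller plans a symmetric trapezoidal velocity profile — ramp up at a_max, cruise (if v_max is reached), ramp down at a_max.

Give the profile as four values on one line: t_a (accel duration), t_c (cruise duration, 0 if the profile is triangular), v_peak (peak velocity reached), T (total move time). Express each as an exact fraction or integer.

t_a=7 t_c=0 v_peak=35/2 T=14

(v_max)²/a_max = (45/2)²/(5/2) = 405/2
245/2 < 405/2 ⇒ no cruise
v_peak = √(245/2·5/2) = √(1225/4) = 35/2
t_a = (35/2)/(5/2) = 7; t_c = 0
T = 2·7 = 14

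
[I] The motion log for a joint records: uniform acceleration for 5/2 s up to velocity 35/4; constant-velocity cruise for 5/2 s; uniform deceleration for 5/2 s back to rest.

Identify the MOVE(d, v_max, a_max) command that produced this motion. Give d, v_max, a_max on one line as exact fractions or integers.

d=175/4 v_max=35/4 a_max=7/2

a_max = (35/4)/(5/2) = 7/2
d_a = ½·35/4·5/2 = 175/16; d_c = 35/4·5/2 = 175/8
d = 2·175/16 + 175/8 = 175/4
t_c = 5/2 > 0 so v_max = 35/4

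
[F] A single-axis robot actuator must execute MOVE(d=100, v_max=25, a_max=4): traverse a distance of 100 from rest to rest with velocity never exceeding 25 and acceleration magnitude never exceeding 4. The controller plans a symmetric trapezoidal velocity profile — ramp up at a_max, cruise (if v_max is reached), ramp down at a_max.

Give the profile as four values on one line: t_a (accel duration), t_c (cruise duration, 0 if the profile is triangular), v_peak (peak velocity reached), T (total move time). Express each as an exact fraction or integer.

t_a=5 t_c=0 v_peak=20 T=10

v_max²/a_max = 25²/4 = 625/4
100 < 625/4 ⇒ no cruise
v_peak = √(100·4) = √400 = 20
t_a = 20/4 = 5; t_c = 0
T = 2·5 = 10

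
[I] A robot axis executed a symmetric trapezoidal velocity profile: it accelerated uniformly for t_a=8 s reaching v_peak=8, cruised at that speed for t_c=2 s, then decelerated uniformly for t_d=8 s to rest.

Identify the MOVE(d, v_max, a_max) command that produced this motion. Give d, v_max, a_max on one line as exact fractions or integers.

a_max = 8/8 = 1
d_a = ½·8·8 = 32; d_c = 8·2 = 16
d = 2·32 + 16 = 80
t_c = 2 > 0 → v_max = v_peak = 8

d=80 v_max=8 a_max=1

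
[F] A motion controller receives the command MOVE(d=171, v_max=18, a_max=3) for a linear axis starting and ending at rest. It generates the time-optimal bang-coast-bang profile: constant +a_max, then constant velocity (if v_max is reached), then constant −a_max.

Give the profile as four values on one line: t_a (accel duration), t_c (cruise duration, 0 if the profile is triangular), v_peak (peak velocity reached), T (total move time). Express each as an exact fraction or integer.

t_a=6 t_c=7/2 v_peak=18 T=31/2

(v_max)²/a_max = 18²/3 = 108
171 ≥ 108 so v_max reached
t_a = 18/3 = 6; v_peak = 18
d_cruise = 171 − 108 = 63; t_c = 63/18 = 7/2
T = 2·6 + 7/2 = 31/2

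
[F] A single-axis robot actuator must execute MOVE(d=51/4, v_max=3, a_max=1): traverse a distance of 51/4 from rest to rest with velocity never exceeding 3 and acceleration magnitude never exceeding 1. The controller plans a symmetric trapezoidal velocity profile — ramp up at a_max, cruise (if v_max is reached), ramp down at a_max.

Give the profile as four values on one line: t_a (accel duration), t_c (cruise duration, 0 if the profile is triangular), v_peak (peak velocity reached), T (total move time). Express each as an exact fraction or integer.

vₘ²/aₘ = 3²/1 = 9
51/4 ≥ 9 → trapezoidal
t_a = 3/1 = 3; v_peak = 3
d_cruise = 51/4 − 9 = 15/4; t_c = (15/4)/3 = 5/4
T = 2·3 + 5/4 = 29/4

t_a=3 t_c=5/4 v_peak=3 T=29/4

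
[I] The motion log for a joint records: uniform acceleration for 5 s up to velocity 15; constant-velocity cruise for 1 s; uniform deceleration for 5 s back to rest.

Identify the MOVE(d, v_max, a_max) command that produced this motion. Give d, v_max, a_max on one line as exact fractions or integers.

d=90 v_max=15 a_max=3

a_max = 15/5 = 3
d_a = ½·15·5 = 75/2; d_c = 15·1 = 15
d = 2·75/2 + 15 = 90
t_c = 1 > 0 ⇒ limit active, v_max = 15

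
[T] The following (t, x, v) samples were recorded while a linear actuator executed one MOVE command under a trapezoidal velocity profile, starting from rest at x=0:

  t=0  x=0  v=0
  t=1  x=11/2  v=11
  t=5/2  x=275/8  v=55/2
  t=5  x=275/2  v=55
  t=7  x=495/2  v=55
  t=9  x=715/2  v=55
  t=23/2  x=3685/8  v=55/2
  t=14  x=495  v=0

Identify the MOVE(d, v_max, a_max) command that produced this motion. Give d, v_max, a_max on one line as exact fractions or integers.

final state: t=14, x=495, v=0 → d = 495
a_max = (11−0)/(1−0) = 11
max v = 55 over t∈[5,9] → v_max = 55
check: 55·(5+4) = 495 ✓

d=495 v_max=55 a_max=11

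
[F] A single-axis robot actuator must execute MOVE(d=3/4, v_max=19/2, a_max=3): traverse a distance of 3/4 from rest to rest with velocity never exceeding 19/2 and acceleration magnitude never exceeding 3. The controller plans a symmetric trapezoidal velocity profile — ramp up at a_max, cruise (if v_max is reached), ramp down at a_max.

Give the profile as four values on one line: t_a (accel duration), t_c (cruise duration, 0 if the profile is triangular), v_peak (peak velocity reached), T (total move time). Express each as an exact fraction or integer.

vₘ²/aₘ = (19/2)²/3 = 361/12
3/4 < 361/12 → triangular
v_peak = √(3/4·3) = √(9/4) = 3/2
t_a = (3/2)/3 = 1/2; t_c = 0
T = 2·1/2 = 1

t_a=1/2 t_c=0 v_peak=3/2 T=1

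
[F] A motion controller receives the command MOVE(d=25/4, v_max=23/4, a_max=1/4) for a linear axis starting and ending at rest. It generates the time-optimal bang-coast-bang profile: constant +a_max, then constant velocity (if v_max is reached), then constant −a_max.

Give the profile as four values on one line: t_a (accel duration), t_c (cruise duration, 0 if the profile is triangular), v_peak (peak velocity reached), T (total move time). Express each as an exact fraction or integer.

(v_max)²/a_max = (23/4)²/(1/4) = 529/4
25/4 < 529/4 so t_c = 0
v_peak = √(25/4·1/4) = √(25/16) = 5/4
t_a = (5/4)/(1/4) = 5; t_c = 0
T = 2·5 = 10

t_a=5 t_c=0 v_peak=5/4 T=10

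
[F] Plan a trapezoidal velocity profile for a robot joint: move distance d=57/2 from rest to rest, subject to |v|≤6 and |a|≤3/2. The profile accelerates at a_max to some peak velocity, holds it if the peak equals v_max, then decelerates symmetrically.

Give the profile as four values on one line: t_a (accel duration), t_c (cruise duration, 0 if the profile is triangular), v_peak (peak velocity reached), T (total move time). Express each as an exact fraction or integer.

t_a=4 t_c=3/4 v_peak=6 T=35/4

vₘ²/aₘ = 6²/(3/2) = 24
57/2 ≥ 24 → trapezoidal
t_a = 6/(3/2) = 4; v_peak = 6
d_cruise = 57/2 − 24 = 9/2; t_c = (9/2)/6 = 3/4
T = 2·4 + 3/4 = 35/4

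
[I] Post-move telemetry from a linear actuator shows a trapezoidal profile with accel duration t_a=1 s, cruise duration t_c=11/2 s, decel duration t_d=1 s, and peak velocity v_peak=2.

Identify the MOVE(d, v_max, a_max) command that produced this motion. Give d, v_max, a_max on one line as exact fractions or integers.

a_max = 2/1 = 2
d_a = ½·2·1 = 1; d_c = 2·11/2 = 11
d = 2·1 + 11 = 13
t_c = 11/2 > 0 so v_max = 2

d=13 v_max=2 a_max=2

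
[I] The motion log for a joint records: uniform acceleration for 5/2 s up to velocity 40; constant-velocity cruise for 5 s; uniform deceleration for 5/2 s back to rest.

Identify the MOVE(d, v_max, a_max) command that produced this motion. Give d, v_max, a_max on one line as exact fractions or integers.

a_max = 40/(5/2) = 16
d_a = ½·40·5/2 = 50; d_c = 40·5 = 200
d = 2·50 + 200 = 300
t_c = 5 > 0 ⇒ limit active, v_max = 40

d=300 v_max=40 a_max=16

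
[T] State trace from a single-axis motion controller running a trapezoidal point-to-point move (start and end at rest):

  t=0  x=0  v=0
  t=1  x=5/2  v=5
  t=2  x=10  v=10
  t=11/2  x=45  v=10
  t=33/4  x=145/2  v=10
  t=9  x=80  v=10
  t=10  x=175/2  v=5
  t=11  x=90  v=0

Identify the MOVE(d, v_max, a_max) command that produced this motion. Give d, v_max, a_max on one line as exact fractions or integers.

d=90 v_max=10 a_max=5

final state: t=11, x=90, v=0 → d = 90
a_max = (5−0)/(1−0) = 5
max v = 10 over t∈[2,9] → v_max = 10
check: 10·(2+7) = 90 ✓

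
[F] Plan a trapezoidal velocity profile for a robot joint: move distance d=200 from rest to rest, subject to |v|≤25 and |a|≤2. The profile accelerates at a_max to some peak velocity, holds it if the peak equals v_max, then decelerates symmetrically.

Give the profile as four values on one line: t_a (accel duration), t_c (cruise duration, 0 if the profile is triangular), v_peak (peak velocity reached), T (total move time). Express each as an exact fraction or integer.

t_a=10 t_c=0 v_peak=20 T=20

vₘ²/aₘ = 25²/2 = 625/2
200 < 625/2 so t_c = 0
v_peak = √(200·2) = √400 = 20
t_a = 20/2 = 10; t_c = 0
T = 2·10 = 20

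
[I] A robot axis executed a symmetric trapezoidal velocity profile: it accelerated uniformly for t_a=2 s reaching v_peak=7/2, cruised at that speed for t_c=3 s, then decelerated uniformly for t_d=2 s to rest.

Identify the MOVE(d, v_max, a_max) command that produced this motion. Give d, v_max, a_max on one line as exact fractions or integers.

d=35/2 v_max=7/2 a_max=7/4

a_max = (7/2)/2 = 7/4
d_a = ½·7/2·2 = 7/2; d_c = 7/2·3 = 21/2
d = 2·7/2 + 21/2 = 35/2
t_c = 3 > 0 ⇒ limit active, v_max = 7/2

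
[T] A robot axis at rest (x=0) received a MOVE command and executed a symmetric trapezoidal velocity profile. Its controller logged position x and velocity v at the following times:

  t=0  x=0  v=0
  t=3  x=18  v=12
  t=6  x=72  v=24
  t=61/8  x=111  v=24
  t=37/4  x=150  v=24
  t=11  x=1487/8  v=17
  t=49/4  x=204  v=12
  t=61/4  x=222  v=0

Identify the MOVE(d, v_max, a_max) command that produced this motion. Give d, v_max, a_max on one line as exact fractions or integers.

final state: t=61/4, x=222, v=0 → d = 222
a_max = (12−0)/(3−0) = 4
max v = 24 over t∈[6,37/4] → v_max = 24
check: 24·(6+13/4) = 222 ✓

d=222 v_max=24 a_max=4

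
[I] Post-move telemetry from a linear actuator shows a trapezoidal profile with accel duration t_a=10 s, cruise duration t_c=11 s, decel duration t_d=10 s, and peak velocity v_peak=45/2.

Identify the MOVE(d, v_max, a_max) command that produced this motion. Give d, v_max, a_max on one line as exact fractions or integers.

d=945/2 v_max=45/2 a_max=9/4

a_max = (45/2)/10 = 9/4
d_a = ½·45/2·10 = 225/2; d_c = 45/2·11 = 495/2
d = 2·225/2 + 495/2 = 945/2
t_c = 11 > 0 so v_max = 45/2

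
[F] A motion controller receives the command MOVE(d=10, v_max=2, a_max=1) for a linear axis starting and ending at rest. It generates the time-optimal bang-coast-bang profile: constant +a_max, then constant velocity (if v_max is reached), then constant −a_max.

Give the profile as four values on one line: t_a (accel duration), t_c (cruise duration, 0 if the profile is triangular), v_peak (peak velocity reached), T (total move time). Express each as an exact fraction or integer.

t_a=2 t_c=3 v_peak=2 T=7

(v_max)²/a_max = 2²/1 = 4
10 ≥ 4 → trapezoidal
t_a = 2/1 = 2; v_peak = 2
d_cruise = 10 − 4 = 6; t_c = 6/2 = 3
T = 2·2 + 3 = 7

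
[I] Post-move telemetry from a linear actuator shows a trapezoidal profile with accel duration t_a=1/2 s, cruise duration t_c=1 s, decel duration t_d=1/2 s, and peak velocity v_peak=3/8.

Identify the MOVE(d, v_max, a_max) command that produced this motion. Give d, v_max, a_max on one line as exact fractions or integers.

d=9/16 v_max=3/8 a_max=3/4

a_max = (3/8)/(1/2) = 3/4
d_a = ½·3/8·1/2 = 3/32; d_c = 3/8·1 = 3/8
d = 2·3/32 + 3/8 = 9/16
t_c = 1 > 0 so v_max = 3/8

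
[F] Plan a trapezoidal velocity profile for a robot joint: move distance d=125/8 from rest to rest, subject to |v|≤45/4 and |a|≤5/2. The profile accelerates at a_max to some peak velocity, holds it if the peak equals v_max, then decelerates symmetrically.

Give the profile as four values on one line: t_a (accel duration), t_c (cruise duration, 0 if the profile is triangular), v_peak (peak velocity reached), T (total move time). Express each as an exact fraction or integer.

vₘ²/aₘ = (45/4)²/(5/2) = 405/8
125/8 < 405/8 → triangular
v_peak = √(125/8·5/2) = √(625/16) = 25/4
t_a = (25/4)/(5/2) = 5/2; t_c = 0
T = 2·5/2 = 5

t_a=5/2 t_c=0 v_peak=25/4 T=5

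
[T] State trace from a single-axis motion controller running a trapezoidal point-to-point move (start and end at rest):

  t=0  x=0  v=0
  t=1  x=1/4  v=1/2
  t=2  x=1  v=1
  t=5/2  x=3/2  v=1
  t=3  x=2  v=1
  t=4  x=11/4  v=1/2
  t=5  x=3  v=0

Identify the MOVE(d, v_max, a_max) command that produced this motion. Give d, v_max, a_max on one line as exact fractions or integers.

d=3 v_max=1 a_max=1/2

final state: t=5, x=3, v=0 → d = 3
a_max = (1/2−0)/(1−0) = 1/2
max v = 1 over t∈[2,3] → v_max = 1
check: 1·(2+1) = 3 ✓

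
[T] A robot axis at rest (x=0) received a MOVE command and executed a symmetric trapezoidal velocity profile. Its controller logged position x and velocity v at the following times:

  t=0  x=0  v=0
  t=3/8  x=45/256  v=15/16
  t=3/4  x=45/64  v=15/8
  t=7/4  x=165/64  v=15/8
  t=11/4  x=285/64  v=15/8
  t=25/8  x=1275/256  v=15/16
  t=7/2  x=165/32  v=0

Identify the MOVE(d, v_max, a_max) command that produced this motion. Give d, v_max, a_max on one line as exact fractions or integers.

final state: t=7/2, x=165/32, v=0 → d = 165/32
a_max = (15/16−0)/(3/8−0) = 5/2
max v = 15/8 over t∈[3/4,11/4] → v_max = 15/8
check: 15/8·(3/4+2) = 165/32 ✓

d=165/32 v_max=15/8 a_max=5/2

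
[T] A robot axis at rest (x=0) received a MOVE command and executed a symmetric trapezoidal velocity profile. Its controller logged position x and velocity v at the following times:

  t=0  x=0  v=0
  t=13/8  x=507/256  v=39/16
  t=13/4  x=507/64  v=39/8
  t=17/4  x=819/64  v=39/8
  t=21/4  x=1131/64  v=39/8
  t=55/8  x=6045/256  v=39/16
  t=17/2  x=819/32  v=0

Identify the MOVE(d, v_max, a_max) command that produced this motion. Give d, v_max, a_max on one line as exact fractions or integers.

d=819/32 v_max=39/8 a_max=3/2

final state: t=17/2, x=819/32, v=0 → d = 819/32
a_max = (39/16−0)/(13/8−0) = 3/2
max v = 39/8 over t∈[13/4,21/4] → v_max = 39/8
check: 39/8·(13/4+2) = 819/32 ✓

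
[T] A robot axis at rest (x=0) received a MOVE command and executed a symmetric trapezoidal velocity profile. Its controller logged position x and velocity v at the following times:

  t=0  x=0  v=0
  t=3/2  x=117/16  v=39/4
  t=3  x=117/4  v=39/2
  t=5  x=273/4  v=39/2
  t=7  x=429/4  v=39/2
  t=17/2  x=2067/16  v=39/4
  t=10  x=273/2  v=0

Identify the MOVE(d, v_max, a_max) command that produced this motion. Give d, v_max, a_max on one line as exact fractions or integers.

d=273/2 v_max=39/2 a_max=13/2

final state: t=10, x=273/2, v=0 → d = 273/2
a_max = (39/4−0)/(3/2−0) = 13/2
max v = 39/2 over t∈[3,7] → v_max = 39/2
check: 39/2·(3+4) = 273/2 ✓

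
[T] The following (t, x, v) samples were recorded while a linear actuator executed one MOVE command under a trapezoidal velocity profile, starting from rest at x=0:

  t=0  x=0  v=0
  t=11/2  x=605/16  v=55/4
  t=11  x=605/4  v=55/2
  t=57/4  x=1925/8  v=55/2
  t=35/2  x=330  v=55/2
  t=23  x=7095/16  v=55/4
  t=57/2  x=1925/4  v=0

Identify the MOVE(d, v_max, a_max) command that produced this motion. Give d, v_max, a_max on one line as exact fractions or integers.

d=1925/4 v_max=55/2 a_max=5/2

final state: t=57/2, x=1925/4, v=0 → d = 1925/4
a_max = (55/4−0)/(11/2−0) = 5/2
max v = 55/2 over t∈[11,35/2] → v_max = 55/2
check: 55/2·(11+13/2) = 1925/4 ✓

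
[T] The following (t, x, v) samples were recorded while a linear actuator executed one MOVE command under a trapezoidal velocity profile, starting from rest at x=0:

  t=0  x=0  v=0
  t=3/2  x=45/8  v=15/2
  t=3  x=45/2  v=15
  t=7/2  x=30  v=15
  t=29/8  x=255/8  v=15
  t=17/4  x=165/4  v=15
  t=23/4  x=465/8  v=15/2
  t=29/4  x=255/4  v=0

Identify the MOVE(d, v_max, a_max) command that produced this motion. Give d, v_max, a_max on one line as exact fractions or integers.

d=255/4 v_max=15 a_max=5

final state: t=29/4, x=255/4, v=0 → d = 255/4
a_max = (15/2−0)/(3/2−0) = 5
max v = 15 over t∈[3,17/4] → v_max = 15
check: 15·(3+5/4) = 255/4 ✓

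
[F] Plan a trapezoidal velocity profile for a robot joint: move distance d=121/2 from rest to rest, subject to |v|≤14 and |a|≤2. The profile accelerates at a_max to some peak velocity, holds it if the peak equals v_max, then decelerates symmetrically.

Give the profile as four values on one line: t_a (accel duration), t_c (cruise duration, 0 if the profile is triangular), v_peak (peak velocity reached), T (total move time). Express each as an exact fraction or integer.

t_a=11/2 t_c=0 v_peak=11 T=11

(v_max)²/a_max = 14²/2 = 98
121/2 < 98 ⇒ no cruise
v_peak = √(121/2·2) = √121 = 11
t_a = 11/2; t_c = 0
T = 2·11/2 = 11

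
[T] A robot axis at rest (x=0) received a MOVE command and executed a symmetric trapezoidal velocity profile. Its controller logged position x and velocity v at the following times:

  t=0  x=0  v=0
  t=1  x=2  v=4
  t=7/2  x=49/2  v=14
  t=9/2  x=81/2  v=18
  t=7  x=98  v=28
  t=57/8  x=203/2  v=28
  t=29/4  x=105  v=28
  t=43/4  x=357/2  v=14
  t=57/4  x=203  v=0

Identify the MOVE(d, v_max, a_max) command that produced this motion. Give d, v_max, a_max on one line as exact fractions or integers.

d=203 v_max=28 a_max=4

final state: t=57/4, x=203, v=0 → d = 203
a_max = (4−0)/(1−0) = 4
max v = 28 over t∈[7,29/4] → v_max = 28
check: 28·(7+1/4) = 203 ✓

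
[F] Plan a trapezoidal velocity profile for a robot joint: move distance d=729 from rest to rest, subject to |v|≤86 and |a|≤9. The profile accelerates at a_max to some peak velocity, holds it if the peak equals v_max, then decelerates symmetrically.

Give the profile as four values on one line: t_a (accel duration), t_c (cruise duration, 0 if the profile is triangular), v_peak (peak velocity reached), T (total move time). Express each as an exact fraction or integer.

vₘ²/aₘ = 86²/9 = 7396/9
729 < 7396/9 → triangular
v_peak = √(729·9) = √6561 = 81
t_a = 81/9 = 9; t_c = 0
T = 2·9 = 18

t_a=9 t_c=0 v_peak=81 T=18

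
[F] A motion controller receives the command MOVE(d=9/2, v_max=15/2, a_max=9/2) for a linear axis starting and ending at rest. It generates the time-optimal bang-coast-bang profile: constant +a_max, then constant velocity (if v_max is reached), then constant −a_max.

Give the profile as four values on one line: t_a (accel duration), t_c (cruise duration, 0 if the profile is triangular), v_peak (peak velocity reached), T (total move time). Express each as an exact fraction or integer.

vₘ²/aₘ = (15/2)²/(9/2) = 25/2
9/2 < 25/2 so t_c = 0
v_peak = √(9/2·9/2) = √(81/4) = 9/2
t_a = (9/2)/(9/2) = 1; t_c = 0
T = 2·1 = 2

t_a=1 t_c=0 v_peak=9/2 T=2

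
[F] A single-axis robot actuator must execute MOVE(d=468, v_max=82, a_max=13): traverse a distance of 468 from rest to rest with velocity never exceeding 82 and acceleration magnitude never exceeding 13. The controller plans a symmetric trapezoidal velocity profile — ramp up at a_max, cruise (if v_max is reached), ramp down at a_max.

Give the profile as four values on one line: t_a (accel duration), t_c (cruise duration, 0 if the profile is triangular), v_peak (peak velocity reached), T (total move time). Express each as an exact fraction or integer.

v_max²/a_max = 82²/13 = 6724/13
468 < 6724/13 ⇒ no cruise
v_peak = √(468·13) = √6084 = 78
t_a = 78/13 = 6; t_c = 0
T = 2·6 = 12

t_a=6 t_c=0 v_peak=78 T=12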